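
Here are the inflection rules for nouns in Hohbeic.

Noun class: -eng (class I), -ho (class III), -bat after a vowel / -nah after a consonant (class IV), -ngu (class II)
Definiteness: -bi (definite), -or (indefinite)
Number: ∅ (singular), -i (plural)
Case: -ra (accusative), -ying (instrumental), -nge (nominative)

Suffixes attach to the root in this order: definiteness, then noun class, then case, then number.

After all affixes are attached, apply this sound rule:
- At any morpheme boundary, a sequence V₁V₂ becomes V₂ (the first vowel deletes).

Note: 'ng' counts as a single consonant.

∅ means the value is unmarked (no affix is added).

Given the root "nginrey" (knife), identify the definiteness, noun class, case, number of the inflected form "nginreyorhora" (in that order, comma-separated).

indefinite, class III, accusative, singular

Segment: nginrey-or-ho-ra.
definiteness: -or → indefinite.
noun class: -ho → class III.
case: -ra → accusative.
number: ∅ → singular.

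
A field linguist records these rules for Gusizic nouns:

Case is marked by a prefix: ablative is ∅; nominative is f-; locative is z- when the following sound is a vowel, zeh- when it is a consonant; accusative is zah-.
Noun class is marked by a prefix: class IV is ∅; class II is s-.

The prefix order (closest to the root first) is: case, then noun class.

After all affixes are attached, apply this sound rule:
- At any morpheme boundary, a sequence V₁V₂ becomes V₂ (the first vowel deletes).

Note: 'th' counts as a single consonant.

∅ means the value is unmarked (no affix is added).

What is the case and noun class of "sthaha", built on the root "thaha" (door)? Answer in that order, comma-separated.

Segment: s-thaha.
case: ∅ → ablative.
noun class: s- → class II.

ablative, class II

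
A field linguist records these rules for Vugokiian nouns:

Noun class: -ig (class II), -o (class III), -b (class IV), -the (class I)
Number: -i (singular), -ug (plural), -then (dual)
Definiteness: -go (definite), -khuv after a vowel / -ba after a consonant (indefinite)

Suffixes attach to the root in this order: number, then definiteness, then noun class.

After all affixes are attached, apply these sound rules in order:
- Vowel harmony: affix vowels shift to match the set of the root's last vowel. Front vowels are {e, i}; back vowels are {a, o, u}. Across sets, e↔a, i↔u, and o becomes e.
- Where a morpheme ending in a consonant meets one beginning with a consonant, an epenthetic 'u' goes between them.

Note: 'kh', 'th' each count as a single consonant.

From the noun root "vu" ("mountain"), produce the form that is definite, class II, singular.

Attach number singular -i → vui.
Attach definiteness definite -go → vuigo.
Attach noun class class II -ig → vuigoig.
Apply vowel harmony: vuigoig → vuugoug.
Epenthesis: no change.

vuugoug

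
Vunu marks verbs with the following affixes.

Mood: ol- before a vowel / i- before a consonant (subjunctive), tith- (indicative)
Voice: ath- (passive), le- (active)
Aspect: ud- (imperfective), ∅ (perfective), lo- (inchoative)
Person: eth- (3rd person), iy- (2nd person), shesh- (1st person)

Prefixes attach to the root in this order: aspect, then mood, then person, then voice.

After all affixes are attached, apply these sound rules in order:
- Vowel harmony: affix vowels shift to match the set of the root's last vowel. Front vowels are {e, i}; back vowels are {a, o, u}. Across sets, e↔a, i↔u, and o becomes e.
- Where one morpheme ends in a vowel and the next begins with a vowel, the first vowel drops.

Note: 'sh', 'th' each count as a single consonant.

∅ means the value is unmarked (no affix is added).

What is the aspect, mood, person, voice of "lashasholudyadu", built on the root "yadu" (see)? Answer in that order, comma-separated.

Segment: le-shesh-ol-ud-yadu.
aspect: ud- → imperfective.
mood: ol/i- → subjunctive.
person: shesh- → 1st person.
voice: le- → active.

imperfective, subjunctive, 1st person, active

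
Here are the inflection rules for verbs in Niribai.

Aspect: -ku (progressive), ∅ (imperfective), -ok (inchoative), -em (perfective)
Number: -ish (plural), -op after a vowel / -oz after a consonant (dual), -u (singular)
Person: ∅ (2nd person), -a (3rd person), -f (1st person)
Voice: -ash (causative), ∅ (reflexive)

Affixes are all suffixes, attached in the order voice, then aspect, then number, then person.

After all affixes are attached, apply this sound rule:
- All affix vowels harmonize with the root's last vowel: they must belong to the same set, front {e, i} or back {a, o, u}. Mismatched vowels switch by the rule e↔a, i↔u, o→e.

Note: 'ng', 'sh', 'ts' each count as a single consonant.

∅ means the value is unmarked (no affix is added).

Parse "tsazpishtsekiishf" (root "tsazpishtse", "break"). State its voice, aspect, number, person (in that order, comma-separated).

reflexive, progressive, plural, 1st person

Segment: tsazpishtse-ku-ish-f.
voice: ∅ → reflexive.
aspect: -ku → progressive.
number: -ish → plural.
person: -f → 1st person.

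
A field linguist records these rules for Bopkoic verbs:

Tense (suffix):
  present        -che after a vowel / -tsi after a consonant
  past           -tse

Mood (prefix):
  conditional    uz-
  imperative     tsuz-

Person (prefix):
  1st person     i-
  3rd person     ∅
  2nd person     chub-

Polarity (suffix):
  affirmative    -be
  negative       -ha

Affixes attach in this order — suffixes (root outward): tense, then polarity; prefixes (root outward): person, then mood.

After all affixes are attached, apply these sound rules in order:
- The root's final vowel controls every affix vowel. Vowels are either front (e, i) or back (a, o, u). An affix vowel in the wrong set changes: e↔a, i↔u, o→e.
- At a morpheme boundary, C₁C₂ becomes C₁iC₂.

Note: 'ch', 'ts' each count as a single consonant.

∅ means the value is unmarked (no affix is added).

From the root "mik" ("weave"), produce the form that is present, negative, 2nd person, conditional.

izichibimikitsihe

Attach tense present -tsi (after consonant 'k') → miktsi.
Attach polarity negative -ha → miktsiha.
Attach person 2nd person chub- → chubmiktsiha.
Attach mood conditional uz- → uzchubmiktsiha.
Apply vowel harmony: uzchubmiktsiha → izchibmiktsihe.
Apply epenthesis: izchibmiktsihe → izichibimikitsihe.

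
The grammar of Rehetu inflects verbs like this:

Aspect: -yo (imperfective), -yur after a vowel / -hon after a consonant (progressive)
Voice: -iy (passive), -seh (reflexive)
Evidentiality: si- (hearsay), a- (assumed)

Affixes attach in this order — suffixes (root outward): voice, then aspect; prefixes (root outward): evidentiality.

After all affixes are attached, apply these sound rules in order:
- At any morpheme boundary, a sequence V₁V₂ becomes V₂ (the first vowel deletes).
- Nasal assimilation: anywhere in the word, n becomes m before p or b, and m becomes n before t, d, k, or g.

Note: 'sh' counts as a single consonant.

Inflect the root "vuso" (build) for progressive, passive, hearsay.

sivusiyhon

Attach voice passive -iy → vusoiy.
Attach evidentiality hearsay si- → sivusoiy.
Attach aspect progressive -hon (after consonant 'y') → sivusoiyhon.
Apply vowel deletion: sivusoiyhon → sivusiyhon.
Nasal assimilation: no change.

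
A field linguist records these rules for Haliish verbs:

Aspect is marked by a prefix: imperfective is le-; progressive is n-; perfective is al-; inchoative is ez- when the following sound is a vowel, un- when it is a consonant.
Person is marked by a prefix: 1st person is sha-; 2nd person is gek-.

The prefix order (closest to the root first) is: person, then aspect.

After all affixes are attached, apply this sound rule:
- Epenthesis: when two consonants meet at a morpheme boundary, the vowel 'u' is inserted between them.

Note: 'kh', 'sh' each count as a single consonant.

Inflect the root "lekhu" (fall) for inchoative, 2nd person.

unugekulekhu

Attach person 2nd person gek- → geklekhu.
Attach aspect inchoative un- (before consonant 'g') → ungeklekhu.
Apply epenthesis: ungeklekhu → unugekulekhu.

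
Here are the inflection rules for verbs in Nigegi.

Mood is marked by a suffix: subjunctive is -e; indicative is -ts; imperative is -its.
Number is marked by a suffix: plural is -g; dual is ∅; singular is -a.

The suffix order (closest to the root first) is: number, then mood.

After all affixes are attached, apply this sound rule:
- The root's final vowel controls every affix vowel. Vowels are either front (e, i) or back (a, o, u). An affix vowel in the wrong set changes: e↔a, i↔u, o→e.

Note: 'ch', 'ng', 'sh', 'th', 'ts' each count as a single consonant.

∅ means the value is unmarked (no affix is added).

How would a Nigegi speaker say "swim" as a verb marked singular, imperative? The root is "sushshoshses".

sushshoshseseits

Attach number singular -a → sushshoshsesa.
Attach mood imperative -its → sushshoshsesaits.
Apply vowel harmony: sushshoshsesaits → sushshoshseseits.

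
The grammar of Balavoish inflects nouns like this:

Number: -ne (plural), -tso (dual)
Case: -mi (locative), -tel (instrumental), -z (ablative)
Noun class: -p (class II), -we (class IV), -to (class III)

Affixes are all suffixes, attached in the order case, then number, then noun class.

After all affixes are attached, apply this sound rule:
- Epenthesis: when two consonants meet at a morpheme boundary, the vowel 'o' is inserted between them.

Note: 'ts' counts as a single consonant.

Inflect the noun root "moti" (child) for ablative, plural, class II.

motizonep

Attach case ablative -z → motiz.
Attach number plural -ne → motizne.
Attach noun class class II -p → motiznep.
Apply epenthesis: motiznep → motizonep.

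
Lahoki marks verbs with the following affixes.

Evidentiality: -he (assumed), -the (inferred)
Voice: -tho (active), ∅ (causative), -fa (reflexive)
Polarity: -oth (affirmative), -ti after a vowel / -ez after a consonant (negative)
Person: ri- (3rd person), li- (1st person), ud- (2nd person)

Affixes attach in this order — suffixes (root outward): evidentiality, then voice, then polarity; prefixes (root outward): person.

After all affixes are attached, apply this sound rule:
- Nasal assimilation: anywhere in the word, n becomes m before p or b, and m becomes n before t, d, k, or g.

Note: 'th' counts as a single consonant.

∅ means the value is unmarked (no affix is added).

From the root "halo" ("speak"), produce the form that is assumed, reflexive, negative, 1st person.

Attach evidentiality assumed -he → halohe.
Attach person 1st person li- → lihalohe.
Attach voice reflexive -fa → lihalohefa.
Attach polarity negative -ti (after vowel 'a') → lihalohefati.
Nasal assimilation: no change.

lihalohefati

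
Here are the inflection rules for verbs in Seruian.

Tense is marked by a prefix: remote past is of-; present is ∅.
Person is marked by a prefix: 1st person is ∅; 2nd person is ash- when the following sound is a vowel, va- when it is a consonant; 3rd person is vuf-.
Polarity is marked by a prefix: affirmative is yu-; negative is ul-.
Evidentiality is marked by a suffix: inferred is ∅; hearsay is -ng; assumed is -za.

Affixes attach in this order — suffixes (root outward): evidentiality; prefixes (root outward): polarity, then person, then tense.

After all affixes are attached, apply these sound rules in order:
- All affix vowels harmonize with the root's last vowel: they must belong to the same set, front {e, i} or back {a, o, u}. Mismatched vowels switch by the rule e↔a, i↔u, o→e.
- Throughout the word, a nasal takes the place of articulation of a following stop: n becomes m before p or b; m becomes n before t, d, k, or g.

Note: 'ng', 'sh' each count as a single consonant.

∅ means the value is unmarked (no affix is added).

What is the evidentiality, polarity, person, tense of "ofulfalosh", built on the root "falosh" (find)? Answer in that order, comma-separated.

inferred, negative, 1st person, remote past

Segment: of-ul-falosh.
evidentiality: ∅ → inferred.
polarity: ul- → negative.
person: ∅ → 1st person.
tense: of- → remote past.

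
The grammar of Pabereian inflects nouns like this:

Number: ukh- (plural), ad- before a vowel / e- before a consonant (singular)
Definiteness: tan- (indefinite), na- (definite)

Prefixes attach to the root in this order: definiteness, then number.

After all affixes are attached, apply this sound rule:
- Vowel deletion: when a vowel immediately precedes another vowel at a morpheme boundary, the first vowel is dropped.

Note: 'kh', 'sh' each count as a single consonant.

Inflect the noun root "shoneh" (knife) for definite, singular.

Attach definiteness definite na- → nashoneh.
Attach number singular e- (before consonant 'n') → enashoneh.
Vowel deletion: no change.

enashoneh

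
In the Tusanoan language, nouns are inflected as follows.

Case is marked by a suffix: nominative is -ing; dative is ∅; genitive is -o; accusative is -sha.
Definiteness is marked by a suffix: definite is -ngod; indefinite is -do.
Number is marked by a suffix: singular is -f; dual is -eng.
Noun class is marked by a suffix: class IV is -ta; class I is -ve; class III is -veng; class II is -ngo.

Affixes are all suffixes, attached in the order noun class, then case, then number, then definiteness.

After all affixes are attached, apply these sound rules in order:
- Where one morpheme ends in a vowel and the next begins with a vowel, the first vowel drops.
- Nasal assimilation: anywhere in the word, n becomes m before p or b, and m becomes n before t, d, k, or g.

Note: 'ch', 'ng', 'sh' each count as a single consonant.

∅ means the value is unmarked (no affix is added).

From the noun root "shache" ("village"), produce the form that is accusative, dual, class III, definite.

Attach noun class class III -veng → shacheveng.
Attach case accusative -sha → shachevengsha.
Attach number dual -eng → shachevengshaeng.
Attach definiteness definite -ngod → shachevengshaengngod.
Apply vowel deletion: shachevengshaengngod → shachevengshengngod.
Nasal assimilation: no change.

shachevengshengngod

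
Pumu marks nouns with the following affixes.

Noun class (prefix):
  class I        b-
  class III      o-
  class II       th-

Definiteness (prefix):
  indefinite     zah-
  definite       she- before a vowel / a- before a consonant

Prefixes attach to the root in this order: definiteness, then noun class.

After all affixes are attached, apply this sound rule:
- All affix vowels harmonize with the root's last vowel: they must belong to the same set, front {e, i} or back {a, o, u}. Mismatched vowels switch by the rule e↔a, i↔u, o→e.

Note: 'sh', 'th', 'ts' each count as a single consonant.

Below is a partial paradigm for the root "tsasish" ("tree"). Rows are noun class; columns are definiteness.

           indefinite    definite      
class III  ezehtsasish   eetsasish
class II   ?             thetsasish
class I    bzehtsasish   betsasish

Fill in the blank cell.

Attach definiteness indefinite zah- → zahtsasish.
Attach noun class class II th- → thzahtsasish.
Apply vowel harmony: thzahtsasish → thzehtsasish.

thzehtsasish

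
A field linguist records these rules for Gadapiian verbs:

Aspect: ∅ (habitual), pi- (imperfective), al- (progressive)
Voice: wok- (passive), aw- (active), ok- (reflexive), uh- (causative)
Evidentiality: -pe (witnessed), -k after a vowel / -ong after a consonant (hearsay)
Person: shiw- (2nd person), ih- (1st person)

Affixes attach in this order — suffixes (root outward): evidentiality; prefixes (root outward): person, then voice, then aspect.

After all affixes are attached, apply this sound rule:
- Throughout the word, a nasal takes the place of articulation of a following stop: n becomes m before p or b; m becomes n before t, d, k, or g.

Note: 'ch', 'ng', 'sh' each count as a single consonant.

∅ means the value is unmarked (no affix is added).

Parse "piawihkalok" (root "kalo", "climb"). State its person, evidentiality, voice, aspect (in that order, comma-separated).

Segment: pi-aw-ih-kalo-k.
person: ih- → 1st person.
evidentiality: -k/ong → hearsay.
voice: aw- → active.
aspect: pi- → imperfective.

1st person, hearsay, active, imperfective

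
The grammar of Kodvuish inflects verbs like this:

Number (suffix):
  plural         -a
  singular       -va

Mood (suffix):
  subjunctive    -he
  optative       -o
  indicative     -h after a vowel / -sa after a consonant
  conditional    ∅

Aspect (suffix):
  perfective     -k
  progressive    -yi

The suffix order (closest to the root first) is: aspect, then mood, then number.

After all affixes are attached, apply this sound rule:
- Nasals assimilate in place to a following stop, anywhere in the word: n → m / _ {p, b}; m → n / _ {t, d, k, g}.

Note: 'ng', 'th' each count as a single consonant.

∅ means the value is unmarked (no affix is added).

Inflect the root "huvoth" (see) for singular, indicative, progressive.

huvothyihva

Attach aspect progressive -yi → huvothyi.
Attach mood indicative -h (after vowel 'i') → huvothyih.
Attach number singular -va → huvothyihva.
Nasal assimilation: no change.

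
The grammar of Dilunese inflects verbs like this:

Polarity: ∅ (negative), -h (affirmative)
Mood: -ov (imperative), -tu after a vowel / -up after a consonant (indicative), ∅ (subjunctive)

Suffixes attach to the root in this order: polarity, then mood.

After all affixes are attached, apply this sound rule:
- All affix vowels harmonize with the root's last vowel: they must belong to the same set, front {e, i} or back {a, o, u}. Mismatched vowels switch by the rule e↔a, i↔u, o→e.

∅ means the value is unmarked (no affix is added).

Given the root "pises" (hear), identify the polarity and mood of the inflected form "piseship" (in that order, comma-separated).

affirmative, indicative

Segment: pises-h-up.
polarity: -h → affirmative.
mood: -tu/up → indicative.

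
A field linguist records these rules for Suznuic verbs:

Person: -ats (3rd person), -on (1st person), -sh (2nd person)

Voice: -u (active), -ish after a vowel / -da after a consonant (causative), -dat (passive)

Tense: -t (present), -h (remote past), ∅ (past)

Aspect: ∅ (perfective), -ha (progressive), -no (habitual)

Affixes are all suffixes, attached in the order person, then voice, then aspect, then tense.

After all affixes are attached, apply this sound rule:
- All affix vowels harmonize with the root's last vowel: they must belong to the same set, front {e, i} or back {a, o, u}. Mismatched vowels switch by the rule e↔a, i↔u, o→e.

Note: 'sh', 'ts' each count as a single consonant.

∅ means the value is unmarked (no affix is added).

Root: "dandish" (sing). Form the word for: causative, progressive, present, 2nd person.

dandishshdehet

Attach person 2nd person -sh → dandishsh.
Attach voice causative -da (after consonant 'sh') → dandishshda.
Attach aspect progressive -ha → dandishshdaha.
Attach tense present -t → dandishshdahat.
Apply vowel harmony: dandishshdahat → dandishshdehet.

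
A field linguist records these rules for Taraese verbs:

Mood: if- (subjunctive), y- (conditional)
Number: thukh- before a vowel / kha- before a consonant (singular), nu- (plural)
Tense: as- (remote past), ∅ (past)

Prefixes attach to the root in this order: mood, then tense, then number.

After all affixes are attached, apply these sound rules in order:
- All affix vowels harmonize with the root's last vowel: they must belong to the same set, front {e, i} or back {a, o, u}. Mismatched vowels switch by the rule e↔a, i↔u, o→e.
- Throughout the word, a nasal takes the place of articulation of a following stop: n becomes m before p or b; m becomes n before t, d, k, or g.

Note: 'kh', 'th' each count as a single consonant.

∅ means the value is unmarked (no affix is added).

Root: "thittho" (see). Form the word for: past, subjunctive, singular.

thukhufthittho

Attach mood subjunctive if- → ifthittho.
tense = past: zero marking, form stays ifthittho.
Attach number singular thukh- (before vowel 'i') → thukhifthittho.
Apply vowel harmony: thukhifthittho → thukhufthittho.
Nasal assimilation: no change.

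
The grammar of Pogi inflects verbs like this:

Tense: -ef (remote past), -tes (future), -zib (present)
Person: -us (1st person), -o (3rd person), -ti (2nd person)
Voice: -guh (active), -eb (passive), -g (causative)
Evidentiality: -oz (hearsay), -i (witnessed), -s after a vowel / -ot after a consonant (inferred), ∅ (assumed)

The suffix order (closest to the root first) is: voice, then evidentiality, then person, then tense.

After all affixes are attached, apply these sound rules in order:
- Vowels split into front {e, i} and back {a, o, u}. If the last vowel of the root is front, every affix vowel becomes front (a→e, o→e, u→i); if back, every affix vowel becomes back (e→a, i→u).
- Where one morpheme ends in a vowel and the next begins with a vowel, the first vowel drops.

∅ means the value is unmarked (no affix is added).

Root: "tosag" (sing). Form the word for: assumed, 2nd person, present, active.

Attach voice active -guh → tosagguh.
evidentiality = assumed: zero marking, form stays tosagguh.
Attach person 2nd person -ti → tosagguhti.
Attach tense present -zib → tosagguhtizib.
Apply vowel harmony: tosagguhtizib → tosagguhtuzub.
Vowel deletion: no change.

tosagguhtuzub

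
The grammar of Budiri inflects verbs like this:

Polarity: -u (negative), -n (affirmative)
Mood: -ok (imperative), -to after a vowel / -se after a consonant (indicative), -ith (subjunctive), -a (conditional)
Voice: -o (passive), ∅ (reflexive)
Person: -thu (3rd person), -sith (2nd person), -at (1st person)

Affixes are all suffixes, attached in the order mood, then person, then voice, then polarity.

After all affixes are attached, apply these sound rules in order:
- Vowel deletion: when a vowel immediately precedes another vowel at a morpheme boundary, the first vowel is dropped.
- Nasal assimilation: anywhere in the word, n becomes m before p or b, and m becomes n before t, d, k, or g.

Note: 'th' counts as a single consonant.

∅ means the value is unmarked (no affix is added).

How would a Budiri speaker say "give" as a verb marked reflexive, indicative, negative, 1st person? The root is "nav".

Attach mood indicative -se (after consonant 'v') → navse.
Attach person 1st person -at → navseat.
voice = reflexive: zero marking, form stays navseat.
Attach polarity negative -u → navseatu.
Apply vowel deletion: navseatu → navsatu.
Nasal assimilation: no change.

navsatu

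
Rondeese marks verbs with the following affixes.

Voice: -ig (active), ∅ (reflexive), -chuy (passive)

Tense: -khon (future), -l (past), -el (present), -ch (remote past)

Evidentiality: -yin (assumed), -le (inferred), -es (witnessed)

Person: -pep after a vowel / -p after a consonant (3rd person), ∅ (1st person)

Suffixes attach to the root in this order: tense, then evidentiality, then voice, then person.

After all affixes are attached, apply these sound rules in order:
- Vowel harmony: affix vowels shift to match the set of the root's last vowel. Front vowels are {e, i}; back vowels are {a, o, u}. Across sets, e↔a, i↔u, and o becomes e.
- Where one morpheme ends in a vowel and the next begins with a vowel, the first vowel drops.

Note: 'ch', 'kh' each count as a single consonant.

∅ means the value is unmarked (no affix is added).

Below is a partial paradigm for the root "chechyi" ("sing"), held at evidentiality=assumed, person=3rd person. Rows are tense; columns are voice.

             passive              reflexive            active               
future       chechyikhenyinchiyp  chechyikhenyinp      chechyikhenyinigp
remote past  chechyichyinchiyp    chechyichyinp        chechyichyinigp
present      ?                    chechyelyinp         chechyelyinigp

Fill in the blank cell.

chechyelyinchiyp

Attach tense present -el → chechyiel.
Attach evidentiality assumed -yin → chechyielyin.
Attach voice passive -chuy → chechyielyinchuy.
Attach person 3rd person -p (after consonant 'y') → chechyielyinchuyp.
Apply vowel harmony: chechyielyinchuyp → chechyielyinchiyp.
Apply vowel deletion: chechyielyinchiyp → chechyelyinchiyp.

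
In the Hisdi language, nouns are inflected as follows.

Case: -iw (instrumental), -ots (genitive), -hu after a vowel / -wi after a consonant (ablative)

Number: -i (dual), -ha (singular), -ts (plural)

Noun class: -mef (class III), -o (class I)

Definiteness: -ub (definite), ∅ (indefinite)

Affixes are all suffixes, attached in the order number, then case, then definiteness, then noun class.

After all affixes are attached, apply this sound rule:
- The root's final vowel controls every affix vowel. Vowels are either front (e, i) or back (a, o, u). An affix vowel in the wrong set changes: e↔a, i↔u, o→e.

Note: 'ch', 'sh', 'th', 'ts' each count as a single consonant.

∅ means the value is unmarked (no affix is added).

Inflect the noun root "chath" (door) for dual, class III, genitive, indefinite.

Attach number dual -i → chathi.
Attach case genitive -ots → chathiots.
definiteness = indefinite: zero marking, form stays chathiots.
Attach noun class class III -mef → chathiotsmef.
Apply vowel harmony: chathiotsmef → chathuotsmaf.

chathuotsmaf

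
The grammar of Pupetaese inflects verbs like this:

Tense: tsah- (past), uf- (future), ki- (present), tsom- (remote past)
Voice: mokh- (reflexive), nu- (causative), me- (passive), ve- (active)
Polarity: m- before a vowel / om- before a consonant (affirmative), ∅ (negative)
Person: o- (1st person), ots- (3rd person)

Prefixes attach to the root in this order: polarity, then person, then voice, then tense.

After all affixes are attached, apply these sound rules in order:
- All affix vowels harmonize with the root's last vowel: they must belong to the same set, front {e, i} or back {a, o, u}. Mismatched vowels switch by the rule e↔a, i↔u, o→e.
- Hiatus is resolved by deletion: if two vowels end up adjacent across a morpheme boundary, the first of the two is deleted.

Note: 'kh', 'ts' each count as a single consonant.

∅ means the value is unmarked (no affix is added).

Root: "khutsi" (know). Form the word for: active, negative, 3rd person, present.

polarity = negative: zero marking, form stays khutsi.
Attach person 3rd person ots- → otskhutsi.
Attach voice active ve- → veotskhutsi.
Attach tense present ki- → kiveotskhutsi.
Apply vowel harmony: kiveotskhutsi → kiveetskhutsi.
Apply vowel deletion: kiveetskhutsi → kivetskhutsi.

kivetskhutsi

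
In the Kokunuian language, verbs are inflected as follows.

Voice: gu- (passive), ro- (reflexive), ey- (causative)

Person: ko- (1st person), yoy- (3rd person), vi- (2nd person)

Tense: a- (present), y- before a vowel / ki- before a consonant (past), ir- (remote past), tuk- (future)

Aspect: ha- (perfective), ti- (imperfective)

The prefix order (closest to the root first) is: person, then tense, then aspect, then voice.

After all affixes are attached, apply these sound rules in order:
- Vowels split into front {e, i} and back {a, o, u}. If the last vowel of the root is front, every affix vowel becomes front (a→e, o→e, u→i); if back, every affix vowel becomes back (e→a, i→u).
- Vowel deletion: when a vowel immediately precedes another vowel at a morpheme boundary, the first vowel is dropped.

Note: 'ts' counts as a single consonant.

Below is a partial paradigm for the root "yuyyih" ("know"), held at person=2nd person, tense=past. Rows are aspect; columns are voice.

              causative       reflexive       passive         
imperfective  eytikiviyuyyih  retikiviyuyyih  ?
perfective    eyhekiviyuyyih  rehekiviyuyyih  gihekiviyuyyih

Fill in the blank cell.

gitikiviyuyyih

Attach person 2nd person vi- → viyuyyih.
Attach tense past ki- (before consonant 'v') → kiviyuyyih.
Attach aspect imperfective ti- → tikiviyuyyih.
Attach voice passive gu- → gutikiviyuyyih.
Apply vowel harmony: gutikiviyuyyih → gitikiviyuyyih.
Vowel deletion: no change.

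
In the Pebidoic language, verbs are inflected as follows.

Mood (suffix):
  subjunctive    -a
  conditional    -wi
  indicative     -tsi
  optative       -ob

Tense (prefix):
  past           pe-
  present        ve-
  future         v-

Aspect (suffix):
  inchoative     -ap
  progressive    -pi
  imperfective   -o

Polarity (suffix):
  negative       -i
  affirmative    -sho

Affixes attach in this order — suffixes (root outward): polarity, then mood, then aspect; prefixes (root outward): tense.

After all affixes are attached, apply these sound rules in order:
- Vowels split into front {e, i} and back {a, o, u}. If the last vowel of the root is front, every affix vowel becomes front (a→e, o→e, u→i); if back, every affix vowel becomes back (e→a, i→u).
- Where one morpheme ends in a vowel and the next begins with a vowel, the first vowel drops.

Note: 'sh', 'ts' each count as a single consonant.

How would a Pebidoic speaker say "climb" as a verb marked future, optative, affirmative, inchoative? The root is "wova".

Attach tense future v- → vwova.
Attach polarity affirmative -sho → vwovasho.
Attach mood optative -ob → vwovashoob.
Attach aspect inchoative -ap → vwovashoobap.
Vowel harmony: no change.
Apply vowel deletion: vwovashoobap → vwovashobap.

vwovashobap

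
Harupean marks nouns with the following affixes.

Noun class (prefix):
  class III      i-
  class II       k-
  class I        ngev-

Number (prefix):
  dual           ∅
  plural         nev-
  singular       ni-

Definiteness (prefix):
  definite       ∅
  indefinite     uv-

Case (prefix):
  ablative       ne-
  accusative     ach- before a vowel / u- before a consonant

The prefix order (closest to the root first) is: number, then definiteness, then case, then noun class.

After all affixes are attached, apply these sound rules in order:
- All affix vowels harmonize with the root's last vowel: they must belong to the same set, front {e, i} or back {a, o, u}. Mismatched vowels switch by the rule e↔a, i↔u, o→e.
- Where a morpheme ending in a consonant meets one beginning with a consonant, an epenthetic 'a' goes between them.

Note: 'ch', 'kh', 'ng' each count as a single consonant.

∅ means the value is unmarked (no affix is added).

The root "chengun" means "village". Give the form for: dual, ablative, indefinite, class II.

kanauvachengun

number = dual: zero marking, form stays chengun.
Attach definiteness indefinite uv- → uvchengun.
Attach case ablative ne- → neuvchengun.
Attach noun class class II k- → kneuvchengun.
Apply vowel harmony: kneuvchengun → knauvchengun.
Apply epenthesis: knauvchengun → kanauvachengun.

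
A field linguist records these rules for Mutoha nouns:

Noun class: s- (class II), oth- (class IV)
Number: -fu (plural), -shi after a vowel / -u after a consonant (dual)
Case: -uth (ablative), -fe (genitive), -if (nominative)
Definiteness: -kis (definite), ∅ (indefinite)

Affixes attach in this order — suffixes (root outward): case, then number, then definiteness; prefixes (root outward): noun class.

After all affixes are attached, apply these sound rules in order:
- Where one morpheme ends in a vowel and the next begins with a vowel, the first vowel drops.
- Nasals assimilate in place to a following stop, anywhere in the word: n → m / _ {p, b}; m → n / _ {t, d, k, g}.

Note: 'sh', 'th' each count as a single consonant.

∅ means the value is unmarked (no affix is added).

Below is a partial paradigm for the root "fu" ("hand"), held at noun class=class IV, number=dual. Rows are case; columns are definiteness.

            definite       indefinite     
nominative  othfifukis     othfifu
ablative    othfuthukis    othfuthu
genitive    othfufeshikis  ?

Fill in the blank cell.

Attach case genitive -fe → fufe.
Attach noun class class IV oth- → othfufe.
Attach number dual -shi (after vowel 'e') → othfufeshi.
definiteness = indefinite: zero marking, form stays othfufeshi.
Vowel deletion: no change.
Nasal assimilation: no change.

othfufeshi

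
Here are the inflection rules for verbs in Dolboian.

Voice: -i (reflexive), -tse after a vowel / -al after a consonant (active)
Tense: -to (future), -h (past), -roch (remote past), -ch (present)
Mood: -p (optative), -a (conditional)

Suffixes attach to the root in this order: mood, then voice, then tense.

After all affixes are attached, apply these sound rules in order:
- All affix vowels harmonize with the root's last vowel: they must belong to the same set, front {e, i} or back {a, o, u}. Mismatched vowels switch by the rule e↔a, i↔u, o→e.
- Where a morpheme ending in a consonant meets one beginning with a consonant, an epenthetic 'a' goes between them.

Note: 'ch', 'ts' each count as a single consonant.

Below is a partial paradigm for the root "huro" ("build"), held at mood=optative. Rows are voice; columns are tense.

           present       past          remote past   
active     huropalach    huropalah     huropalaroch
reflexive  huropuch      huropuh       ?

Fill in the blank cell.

Attach mood optative -p → hurop.
Attach voice reflexive -i → huropi.
Attach tense remote past -roch → huropiroch.
Apply vowel harmony: huropiroch → huropuroch.
Epenthesis: no change.

huropuroch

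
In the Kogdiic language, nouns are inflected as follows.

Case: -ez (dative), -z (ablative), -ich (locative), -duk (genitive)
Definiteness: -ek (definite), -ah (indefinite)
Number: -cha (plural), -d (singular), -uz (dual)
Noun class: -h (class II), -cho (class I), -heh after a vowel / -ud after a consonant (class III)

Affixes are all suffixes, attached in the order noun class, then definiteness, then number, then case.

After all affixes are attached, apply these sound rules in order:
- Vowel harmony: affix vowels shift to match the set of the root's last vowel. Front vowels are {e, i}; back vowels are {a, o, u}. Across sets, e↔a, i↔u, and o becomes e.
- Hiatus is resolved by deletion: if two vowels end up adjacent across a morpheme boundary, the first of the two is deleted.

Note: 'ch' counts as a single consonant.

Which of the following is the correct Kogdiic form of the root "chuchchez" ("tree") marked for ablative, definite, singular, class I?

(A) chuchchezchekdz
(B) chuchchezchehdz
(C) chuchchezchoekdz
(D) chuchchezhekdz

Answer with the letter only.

Attach noun class class I -cho → chuchchezcho.
Attach definiteness definite -ek → chuchchezchoek.
Attach number singular -d → chuchchezchoekd.
Attach case ablative -z → chuchchezchoekdz.
Apply vowel harmony: chuchchezchoekdz → chuchchezcheekdz.
Apply vowel deletion: chuchchezcheekdz → chuchchezchekdz.
So the correct form is chuchchezchekdz, option (A).
(B) chuchchezchehdz is wrong: it uses indefinite instead of definite for definiteness.
(C) chuchchezchoekdz is wrong: it fails to apply the sound rule(s).
(D) chuchchezhekdz is wrong: it uses class II instead of class I for noun class.

A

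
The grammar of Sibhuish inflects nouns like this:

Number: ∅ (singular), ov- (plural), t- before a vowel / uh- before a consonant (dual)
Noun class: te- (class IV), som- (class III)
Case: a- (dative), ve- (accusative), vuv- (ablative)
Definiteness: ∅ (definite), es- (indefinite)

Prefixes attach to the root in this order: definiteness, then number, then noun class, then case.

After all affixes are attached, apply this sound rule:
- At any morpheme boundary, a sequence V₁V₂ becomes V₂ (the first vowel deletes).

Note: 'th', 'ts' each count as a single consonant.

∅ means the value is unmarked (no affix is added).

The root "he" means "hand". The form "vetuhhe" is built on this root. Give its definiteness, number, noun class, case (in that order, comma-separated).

definite, dual, class IV, accusative

Segment: ve-te-uh-he.
definiteness: ∅ → definite.
number: t/uh- → dual.
noun class: te- → class IV.
case: ve- → accusative.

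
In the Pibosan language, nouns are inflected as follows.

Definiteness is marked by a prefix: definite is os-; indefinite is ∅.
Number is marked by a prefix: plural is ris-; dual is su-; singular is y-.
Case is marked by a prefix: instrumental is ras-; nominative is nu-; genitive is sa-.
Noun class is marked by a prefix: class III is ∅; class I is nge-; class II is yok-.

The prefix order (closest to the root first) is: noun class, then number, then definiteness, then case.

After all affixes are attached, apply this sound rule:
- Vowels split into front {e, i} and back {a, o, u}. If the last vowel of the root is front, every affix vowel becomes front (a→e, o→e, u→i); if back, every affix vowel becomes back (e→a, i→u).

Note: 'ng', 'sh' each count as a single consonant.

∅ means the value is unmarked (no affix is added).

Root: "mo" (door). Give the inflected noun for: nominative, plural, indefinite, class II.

nurusyokmo

Attach noun class class II yok- → yokmo.
Attach number plural ris- → risyokmo.
definiteness = indefinite: zero marking, form stays risyokmo.
Attach case nominative nu- → nurisyokmo.
Apply vowel harmony: nurisyokmo → nurusyokmo.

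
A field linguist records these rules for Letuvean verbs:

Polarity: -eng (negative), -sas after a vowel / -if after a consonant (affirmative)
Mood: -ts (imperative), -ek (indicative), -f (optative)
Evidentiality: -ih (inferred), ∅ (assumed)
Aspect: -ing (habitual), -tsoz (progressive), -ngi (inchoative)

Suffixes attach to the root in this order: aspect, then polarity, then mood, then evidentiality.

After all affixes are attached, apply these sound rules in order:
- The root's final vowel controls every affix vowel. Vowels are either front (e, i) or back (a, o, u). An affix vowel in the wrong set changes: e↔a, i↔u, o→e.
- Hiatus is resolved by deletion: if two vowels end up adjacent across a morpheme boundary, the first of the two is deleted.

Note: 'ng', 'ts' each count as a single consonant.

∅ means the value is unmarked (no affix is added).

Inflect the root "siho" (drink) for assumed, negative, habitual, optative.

Attach aspect habitual -ing → sihoing.
Attach polarity negative -eng → sihoingeng.
Attach mood optative -f → sihoingengf.
evidentiality = assumed: zero marking, form stays sihoingengf.
Apply vowel harmony: sihoingengf → sihoungangf.
Apply vowel deletion: sihoungangf → sihungangf.

sihungangf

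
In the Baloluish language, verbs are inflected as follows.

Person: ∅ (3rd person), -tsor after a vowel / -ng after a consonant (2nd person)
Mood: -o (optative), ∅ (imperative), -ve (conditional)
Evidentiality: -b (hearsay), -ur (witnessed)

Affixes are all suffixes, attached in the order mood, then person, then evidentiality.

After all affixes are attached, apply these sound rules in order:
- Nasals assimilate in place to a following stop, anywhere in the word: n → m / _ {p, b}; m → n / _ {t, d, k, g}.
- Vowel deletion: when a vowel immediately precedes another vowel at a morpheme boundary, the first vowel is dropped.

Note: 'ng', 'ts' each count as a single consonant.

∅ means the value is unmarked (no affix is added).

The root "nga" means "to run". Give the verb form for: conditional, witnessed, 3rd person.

ngavur

Attach mood conditional -ve → ngave.
person = 3rd person: zero marking, form stays ngave.
Attach evidentiality witnessed -ur → ngaveur.
Nasal assimilation: no change.
Apply vowel deletion: ngaveur → ngavur.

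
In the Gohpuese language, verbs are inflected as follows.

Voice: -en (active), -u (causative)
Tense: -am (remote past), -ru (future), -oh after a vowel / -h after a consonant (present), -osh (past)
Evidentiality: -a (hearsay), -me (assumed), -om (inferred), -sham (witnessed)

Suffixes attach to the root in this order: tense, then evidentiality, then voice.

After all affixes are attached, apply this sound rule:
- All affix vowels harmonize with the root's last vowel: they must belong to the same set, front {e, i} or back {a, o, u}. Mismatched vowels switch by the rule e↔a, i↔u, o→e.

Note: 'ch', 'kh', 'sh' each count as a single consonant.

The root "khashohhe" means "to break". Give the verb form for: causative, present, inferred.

khashohheehemi

Attach tense present -oh (after vowel 'e') → khashohheoh.
Attach evidentiality inferred -om → khashohheohom.
Attach voice causative -u → khashohheohomu.
Apply vowel harmony: khashohheohomu → khashohheehemi.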